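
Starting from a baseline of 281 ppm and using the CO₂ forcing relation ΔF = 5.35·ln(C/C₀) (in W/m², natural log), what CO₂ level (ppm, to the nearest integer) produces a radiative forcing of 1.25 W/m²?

Set 5.35 ln(C/281) = 1.25, so ln(C/281) = 1.25/5.35 = 0.23364.
Then C/281 = e^0.23364 = 1.26319, giving C = 281 × 1.26319 = 354.96 ppm.

C ≈ 355 ppm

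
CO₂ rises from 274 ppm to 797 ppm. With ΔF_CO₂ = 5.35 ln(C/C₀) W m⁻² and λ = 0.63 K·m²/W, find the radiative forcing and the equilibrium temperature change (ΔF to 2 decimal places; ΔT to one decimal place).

ΔF = 5.71 W/m²; ΔT = 3.6 K

CO₂: 5.35 × ln(797/274) = 5.35 × ln(2.90876) = 5.35 × 1.06773 = 5.7124 W/m².
ΔT = λ ΔF = 0.63 × 5.71 = 3.5973 K.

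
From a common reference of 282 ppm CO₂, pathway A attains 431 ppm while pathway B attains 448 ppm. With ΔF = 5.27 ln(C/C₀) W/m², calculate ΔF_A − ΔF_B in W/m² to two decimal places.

ΔF_A = 5.27 ln(431/282) = 5.27 × 0.42420 = 2.2355 W/m².
ΔF_B = 5.27 ln(448/282) = 5.27 × 0.46289 = 2.4394 W/m².
Difference: 2.2355 − 2.4394 = -0.2039 W/m².

ΔF_A − ΔF_B = -0.20 W/m²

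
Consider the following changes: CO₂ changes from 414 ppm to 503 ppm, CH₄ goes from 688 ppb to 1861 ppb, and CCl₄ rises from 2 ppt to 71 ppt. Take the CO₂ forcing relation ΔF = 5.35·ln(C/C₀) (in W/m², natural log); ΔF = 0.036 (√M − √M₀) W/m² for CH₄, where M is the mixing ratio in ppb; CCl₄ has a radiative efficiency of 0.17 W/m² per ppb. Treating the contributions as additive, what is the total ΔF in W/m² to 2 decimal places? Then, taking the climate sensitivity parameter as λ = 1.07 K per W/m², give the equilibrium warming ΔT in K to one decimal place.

ΔF = 1.66 W/m²; ΔT = 1.8 K

CO₂: 5.35 × ln(503/414) = 5.35 × ln(1.21498) = 5.35 × 0.19473 = 1.0418 W/m².
CH₄: 0.036 × (√1861 − √688) = 0.036 × (43.1393 − 26.2298) = 0.036 × 16.9095 = 0.6087 W/m².
CCl₄: Δ = 71 − 2 = 69 ppt = 0.069 ppb; ΔF = 0.17 × 0.069 = 0.0117 W/m².
Total ΔF = 1.0418 + 0.6087 + 0.0117 = 1.6622 W/m².
ΔT = λ ΔF = 1.07 × 1.66 = 1.7762 K.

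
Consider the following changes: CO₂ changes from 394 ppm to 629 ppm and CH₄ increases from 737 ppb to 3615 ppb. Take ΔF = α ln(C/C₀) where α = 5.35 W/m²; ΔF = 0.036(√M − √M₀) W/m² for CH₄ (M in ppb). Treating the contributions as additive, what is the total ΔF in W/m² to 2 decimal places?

CO₂: 5.35 × ln(629/394) = 5.35 × ln(1.59645) = 5.35 × 0.46778 = 2.5026 W/m².
CH₄: 0.036 × (√3615 − √737) = 0.036 × (60.1249 − 27.1477) = 0.036 × 32.9772 = 1.1872 W/m².
Total ΔF = 2.5026 + 1.1872 = 3.6898 W/m².

ΔF = 3.69 W/m²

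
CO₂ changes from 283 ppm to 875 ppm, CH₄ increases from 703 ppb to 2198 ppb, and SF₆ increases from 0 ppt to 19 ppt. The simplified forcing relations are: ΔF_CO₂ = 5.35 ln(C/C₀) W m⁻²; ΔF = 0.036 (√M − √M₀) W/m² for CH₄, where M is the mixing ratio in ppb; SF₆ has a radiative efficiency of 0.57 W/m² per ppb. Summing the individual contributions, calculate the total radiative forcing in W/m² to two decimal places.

ΔF = 6.78 W/m²

CO₂: 5.35 × ln(875/283) = 5.35 × ln(3.09187) = 5.35 × 1.12878 = 6.0390 W/m².
CH₄: 0.036 × (√2198 − √703) = 0.036 × (46.8828 − 26.5141) = 0.036 × 20.3687 = 0.7333 W/m².
SF₆: Δ = 19 − 0 = 19 ppt = 0.019 ppb; ΔF = 0.57 × 0.019 = 0.0108 W/m².
Total ΔF = 6.0390 + 0.7333 + 0.0108 = 6.7831 W/m².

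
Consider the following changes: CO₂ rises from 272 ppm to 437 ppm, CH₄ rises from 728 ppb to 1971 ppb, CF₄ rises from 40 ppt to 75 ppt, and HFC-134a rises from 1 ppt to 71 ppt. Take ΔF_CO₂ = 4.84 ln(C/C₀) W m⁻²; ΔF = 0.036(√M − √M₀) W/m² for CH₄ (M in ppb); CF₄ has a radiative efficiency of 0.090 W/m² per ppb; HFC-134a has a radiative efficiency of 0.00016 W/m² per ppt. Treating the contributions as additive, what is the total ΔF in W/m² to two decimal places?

ΔF = 2.94 W/m²

CO₂: 4.84 × ln(437/272) = 4.84 × ln(1.60662) = 4.84 × 0.47413 = 2.2948 W/m².
CH₄: 0.036 × (√1971 − √728) = 0.036 × (44.3959 − 26.9815) = 0.036 × 17.4144 = 0.6269 W/m².
CF₄: Δ = 75 − 40 = 35 ppt = 0.035 ppb; ΔF = 0.090 × 0.035 = 0.0032 W/m².
HFC-134a: ΔF = 0.00016 × (71 − 1) = 0.00016 × 70 = 0.0112 W/m².
Total ΔF = 2.2948 + 0.6269 + 0.0032 + 0.0112 = 2.9361 W/m².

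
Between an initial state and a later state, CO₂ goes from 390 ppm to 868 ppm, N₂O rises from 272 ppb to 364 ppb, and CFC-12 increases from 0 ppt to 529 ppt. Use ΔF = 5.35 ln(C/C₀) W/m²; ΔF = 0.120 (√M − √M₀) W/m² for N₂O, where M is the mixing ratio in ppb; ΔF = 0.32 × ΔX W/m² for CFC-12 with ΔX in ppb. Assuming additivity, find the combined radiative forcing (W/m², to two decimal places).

CO₂: 5.35 × ln(868/390) = 5.35 × ln(2.22564) = 5.35 × 0.80004 = 4.2802 W/m².
N₂O: 0.120 × (√364 − √272) = 0.120 × (19.0788 − 16.4924) = 0.120 × 2.5864 = 0.3104 W/m².
CFC-12: Δ = 529 − 0 = 529 ppt = 0.529 ppb; ΔF = 0.32 × 0.529 = 0.1693 W/m².
Total ΔF = 4.2802 + 0.3104 + 0.1693 = 4.7599 W/m².

ΔF = 4.76 W/m²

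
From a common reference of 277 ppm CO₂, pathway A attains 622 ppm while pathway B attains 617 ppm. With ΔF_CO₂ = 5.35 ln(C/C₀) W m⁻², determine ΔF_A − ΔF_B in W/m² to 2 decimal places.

ΔF_A − ΔF_B = 0.04 W/m²

ΔF_A = 5.35 ln(622/277) = 5.35 × 0.80892 = 4.3277 W/m².
ΔF_B = 5.35 ln(617/277) = 5.35 × 0.80085 = 4.2845 W/m².
Difference: 4.3277 − 4.2845 = 0.0432 W/m².
(Equivalently, ΔF_A − ΔF_B = 5.35 ln(622/617) = 5.35 × 0.00807 = 0.0432 W/m².)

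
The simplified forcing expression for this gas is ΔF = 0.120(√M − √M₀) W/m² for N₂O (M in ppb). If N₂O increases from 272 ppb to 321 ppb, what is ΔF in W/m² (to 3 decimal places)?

ΔF = 0.171 W/m²

N₂O: 0.120 × (√321 − √272) = 0.120 × (17.9165 − 16.4924) = 0.120 × 1.4241 = 0.1709 W/m².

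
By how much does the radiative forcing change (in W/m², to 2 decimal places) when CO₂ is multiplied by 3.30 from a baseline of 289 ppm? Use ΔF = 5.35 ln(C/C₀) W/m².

Because the forcing depends only on the ratio C/C₀, the initial concentration does not enter.
ΔF = 5.35 × ln(3.30) = 5.35 × 1.19392 = 6.3875 W/m².

ΔF = 6.39 W/m²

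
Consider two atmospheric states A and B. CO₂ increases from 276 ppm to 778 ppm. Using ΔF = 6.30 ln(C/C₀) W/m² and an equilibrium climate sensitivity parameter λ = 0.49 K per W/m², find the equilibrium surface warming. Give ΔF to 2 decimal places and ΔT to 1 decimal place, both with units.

CO₂: 6.30 × ln(778/276) = 6.30 × ln(2.81884) = 6.30 × 1.03633 = 6.5289 W/m².
ΔT = λ ΔF = 0.49 × 6.53 = 3.1997 K.

ΔF = 6.53 W/m²; ΔT = 3.2 K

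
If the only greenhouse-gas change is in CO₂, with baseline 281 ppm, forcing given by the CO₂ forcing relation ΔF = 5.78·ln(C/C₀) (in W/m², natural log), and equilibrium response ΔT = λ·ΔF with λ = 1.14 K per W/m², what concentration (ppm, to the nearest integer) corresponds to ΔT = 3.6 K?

Required forcing: ΔF = ΔT/λ = 3.6/1.14 = 3.1579 W/m².
Then ln(C/281) = ΔF/5.78 = 3.1579/5.78 = 0.54635.
So C = 281 × e^0.54635 = 281 × 1.72694 = 485.27 ppm.

C ≈ 485 ppm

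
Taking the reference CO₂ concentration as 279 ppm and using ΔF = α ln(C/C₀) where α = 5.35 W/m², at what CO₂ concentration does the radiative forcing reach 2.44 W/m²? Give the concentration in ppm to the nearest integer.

Set 5.35 ln(C/279) = 2.44, so ln(C/279) = 2.44/5.35 = 0.45607.
Then C/279 = e^0.45607 = 1.57786, giving C = 279 × 1.57786 = 440.22 ppm.

C ≈ 440 ppm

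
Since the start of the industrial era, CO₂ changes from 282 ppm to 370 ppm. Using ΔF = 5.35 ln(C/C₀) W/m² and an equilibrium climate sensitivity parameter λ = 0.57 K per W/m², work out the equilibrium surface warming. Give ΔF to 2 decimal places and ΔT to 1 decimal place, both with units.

ΔF = 1.45 W/m²; ΔT = 0.8 K

CO₂: 5.35 × ln(370/282) = 5.35 × ln(1.31206) = 5.35 × 0.27160 = 1.4531 W/m².
ΔT = λ ΔF = 0.57 × 1.45 = 0.8265 K.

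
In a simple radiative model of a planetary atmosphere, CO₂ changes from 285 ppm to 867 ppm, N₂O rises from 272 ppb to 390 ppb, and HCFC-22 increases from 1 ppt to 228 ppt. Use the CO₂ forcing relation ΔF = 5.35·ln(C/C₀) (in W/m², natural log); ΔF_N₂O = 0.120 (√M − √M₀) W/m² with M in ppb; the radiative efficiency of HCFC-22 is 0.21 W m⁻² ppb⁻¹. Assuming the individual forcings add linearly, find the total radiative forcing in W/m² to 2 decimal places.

CO₂: 5.35 × ln(867/285) = 5.35 × ln(3.04211) = 5.35 × 1.11255 = 5.9521 W/m².
N₂O: 0.120 × (√390 − √272) = 0.120 × (19.7484 − 16.4924) = 0.120 × 3.2560 = 0.3907 W/m².
HCFC-22: Δ = 228 − 1 = 227 ppt = 0.227 ppb; ΔF = 0.21 × 0.227 = 0.0477 W/m².
Total ΔF = 5.9521 + 0.3907 + 0.0477 = 6.3905 W/m².

ΔF = 6.39 W/m²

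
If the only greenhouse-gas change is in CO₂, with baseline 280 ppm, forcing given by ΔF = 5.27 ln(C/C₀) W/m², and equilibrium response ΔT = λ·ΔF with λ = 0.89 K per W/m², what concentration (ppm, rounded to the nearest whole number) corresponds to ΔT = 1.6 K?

Required forcing: ΔF = ΔT/λ = 1.6/0.89 = 1.7978 W/m².
Then ln(C/280) = ΔF/5.27 = 1.7978/5.27 = 0.34114.
So C = 280 × e^0.34114 = 280 × 1.40655 = 393.83 ppm.

C ≈ 394 ppm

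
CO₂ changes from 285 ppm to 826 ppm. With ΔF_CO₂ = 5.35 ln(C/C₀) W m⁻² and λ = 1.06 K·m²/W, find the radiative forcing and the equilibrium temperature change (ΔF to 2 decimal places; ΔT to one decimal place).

ΔF = 5.69 W/m²; ΔT = 6.0 K

CO₂: 5.35 × ln(826/285) = 5.35 × ln(2.89825) = 5.35 × 1.06411 = 5.6930 W/m².
ΔT = λ ΔF = 1.06 × 5.69 = 6.0314 K.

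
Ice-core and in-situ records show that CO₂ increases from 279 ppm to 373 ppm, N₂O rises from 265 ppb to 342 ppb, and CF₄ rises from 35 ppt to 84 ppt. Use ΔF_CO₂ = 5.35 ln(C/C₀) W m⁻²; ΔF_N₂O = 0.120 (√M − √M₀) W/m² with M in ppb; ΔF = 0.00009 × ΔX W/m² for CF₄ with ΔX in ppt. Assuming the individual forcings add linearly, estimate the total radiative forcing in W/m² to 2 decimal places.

ΔF = 1.82 W/m²

CO₂: 5.35 × ln(373/279) = 5.35 × ln(1.33692) = 5.35 × 0.29037 = 1.5535 W/m².
N₂O: 0.120 × (√342 − √265) = 0.120 × (18.4932 − 16.2788) = 0.120 × 2.2144 = 0.2657 W/m².
CF₄: ΔF = 0.00009 × (84 − 35) = 0.00009 × 49 = 0.0044 W/m².
Total ΔF = 1.5535 + 0.2657 + 0.0044 = 1.8236 W/m².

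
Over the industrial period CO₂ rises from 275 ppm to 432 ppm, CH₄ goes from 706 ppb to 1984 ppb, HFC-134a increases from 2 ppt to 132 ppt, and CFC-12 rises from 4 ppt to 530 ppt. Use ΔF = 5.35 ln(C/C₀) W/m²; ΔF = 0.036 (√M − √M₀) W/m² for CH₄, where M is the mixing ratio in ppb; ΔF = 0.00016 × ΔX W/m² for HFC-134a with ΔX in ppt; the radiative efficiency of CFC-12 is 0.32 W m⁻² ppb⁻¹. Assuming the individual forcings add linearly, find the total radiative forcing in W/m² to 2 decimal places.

CO₂: 5.35 × ln(432/275) = 5.35 × ln(1.57091) = 5.35 × 0.45166 = 2.4164 W/m².
CH₄: 0.036 × (√1984 − √706) = 0.036 × (44.5421 − 26.5707) = 0.036 × 17.9714 = 0.6470 W/m².
HFC-134a: ΔF = 0.00016 × (132 − 2) = 0.00016 × 130 = 0.0208 W/m².
CFC-12: Δ = 530 − 4 = 526 ppt = 0.526 ppb; ΔF = 0.32 × 0.526 = 0.1683 W/m².
Total ΔF = 2.4164 + 0.6470 + 0.0208 + 0.1683 = 3.2525 W/m².

ΔF = 3.25 W/m²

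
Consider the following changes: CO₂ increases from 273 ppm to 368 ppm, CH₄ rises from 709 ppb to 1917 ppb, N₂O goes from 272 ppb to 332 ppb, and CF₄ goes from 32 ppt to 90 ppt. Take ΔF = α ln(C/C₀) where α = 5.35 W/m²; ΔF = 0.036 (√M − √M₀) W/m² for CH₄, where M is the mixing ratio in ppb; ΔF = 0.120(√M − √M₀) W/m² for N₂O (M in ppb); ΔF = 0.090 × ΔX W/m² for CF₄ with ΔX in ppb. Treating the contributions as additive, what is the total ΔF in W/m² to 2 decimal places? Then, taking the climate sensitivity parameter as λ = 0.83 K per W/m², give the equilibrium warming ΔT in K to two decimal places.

CO₂: 5.35 × ln(368/273) = 5.35 × ln(1.34799) = 5.35 × 0.29861 = 1.5976 W/m².
CH₄: 0.036 × (√1917 − √709) = 0.036 × (43.7836 − 26.6271) = 0.036 × 17.1565 = 0.6176 W/m².
N₂O: 0.120 × (√332 − √272) = 0.120 × (18.2209 − 16.4924) = 0.120 × 1.7285 = 0.2074 W/m².
CF₄: Δ = 90 − 32 = 58 ppt = 0.058 ppb; ΔF = 0.090 × 0.058 = 0.0052 W/m².
Total ΔF = 1.5976 + 0.6176 + 0.2074 + 0.0052 = 2.4278 W/m².
ΔT = λ ΔF = 0.83 × 2.43 = 2.0169 K.

ΔF = 2.43 W/m²; ΔT = 2.02 K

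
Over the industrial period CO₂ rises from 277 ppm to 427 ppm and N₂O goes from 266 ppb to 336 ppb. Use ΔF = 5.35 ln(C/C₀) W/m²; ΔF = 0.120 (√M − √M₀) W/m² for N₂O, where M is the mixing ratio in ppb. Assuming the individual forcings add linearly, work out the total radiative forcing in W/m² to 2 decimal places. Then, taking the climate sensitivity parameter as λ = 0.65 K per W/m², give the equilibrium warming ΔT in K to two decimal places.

CO₂: 5.35 × ln(427/277) = 5.35 × ln(1.54152) = 5.35 × 0.43277 = 2.3153 W/m².
N₂O: 0.120 × (√336 − √266) = 0.120 × (18.3303 − 16.3095) = 0.120 × 2.0208 = 0.2425 W/m².
Total ΔF = 2.3153 + 0.2425 = 2.5578 W/m².
ΔT = λ ΔF = 0.65 × 2.56 = 1.6640 K.

ΔF = 2.56 W/m²; ΔT = 1.66 K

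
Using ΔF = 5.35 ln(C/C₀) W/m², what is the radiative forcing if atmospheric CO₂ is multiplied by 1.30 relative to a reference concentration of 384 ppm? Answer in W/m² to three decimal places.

ΔF = 1.404 W/m²

Because the forcing depends only on the ratio C/C₀, the initial concentration does not enter.
ΔF = 5.35 × ln(1.30) = 5.35 × 0.26236 = 1.4036 W/m².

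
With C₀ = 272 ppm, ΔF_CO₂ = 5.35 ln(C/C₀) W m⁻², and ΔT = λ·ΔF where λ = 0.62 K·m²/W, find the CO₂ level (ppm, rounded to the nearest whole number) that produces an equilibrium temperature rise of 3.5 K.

C ≈ 781 ppm

Required forcing: ΔF = ΔT/λ = 3.5/0.62 = 5.6452 W/m².
Then ln(C/272) = ΔF/5.35 = 5.6452/5.35 = 1.05518.
So C = 272 × e^1.05518 = 272 × 2.87249 = 781.32 ppm.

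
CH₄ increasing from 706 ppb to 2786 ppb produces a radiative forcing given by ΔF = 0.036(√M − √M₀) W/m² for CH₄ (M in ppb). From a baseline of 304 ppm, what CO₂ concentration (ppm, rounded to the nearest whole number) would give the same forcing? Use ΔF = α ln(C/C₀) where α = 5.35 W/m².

CH₄ forcing: 0.036 × (√2786 − √706) = 0.036 × (52.7826 − 26.5707) = 0.036 × 26.2119 = 0.94363 W/m².
Set 5.35 ln(C/304) = 0.94363: ln(C/304) = 0.94363/5.35 = 0.17638, so C = 304 × e^0.17638 = 304 × 1.19289 = 362.64 ppm.

C ≈ 363 ppm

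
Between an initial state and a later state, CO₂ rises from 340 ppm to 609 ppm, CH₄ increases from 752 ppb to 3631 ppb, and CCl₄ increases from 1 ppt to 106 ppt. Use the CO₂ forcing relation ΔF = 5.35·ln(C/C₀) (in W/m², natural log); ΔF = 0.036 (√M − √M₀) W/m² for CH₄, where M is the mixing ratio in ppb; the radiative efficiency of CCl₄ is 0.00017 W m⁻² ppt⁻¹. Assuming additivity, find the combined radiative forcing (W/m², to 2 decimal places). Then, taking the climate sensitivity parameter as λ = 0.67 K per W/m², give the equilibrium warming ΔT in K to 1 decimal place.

CO₂: 5.35 × ln(609/340) = 5.35 × ln(1.79118) = 5.35 × 0.58287 = 3.1184 W/m².
CH₄: 0.036 × (√3631 − √752) = 0.036 × (60.2578 − 27.4226) = 0.036 × 32.8352 = 1.1821 W/m².
CCl₄: ΔF = 0.00017 × (106 − 1) = 0.00017 × 105 = 0.0179 W/m².
Total ΔF = 3.1184 + 1.1821 + 0.0179 = 4.3184 W/m².
ΔT = λ ΔF = 0.67 × 4.32 = 2.8944 K.

ΔF = 4.32 W/m²; ΔT = 2.9 K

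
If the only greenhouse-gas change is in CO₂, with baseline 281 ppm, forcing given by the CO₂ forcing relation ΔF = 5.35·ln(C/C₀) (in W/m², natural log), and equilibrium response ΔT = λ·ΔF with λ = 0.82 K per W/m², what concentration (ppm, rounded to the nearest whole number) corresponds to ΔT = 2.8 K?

C ≈ 532 ppm

Required forcing: ΔF = ΔT/λ = 2.8/0.82 = 3.4146 W/m².
Then ln(C/281) = ΔF/5.35 = 3.4146/5.35 = 0.63824.
So C = 281 × e^0.63824 = 281 × 1.89315 = 531.98 ppm.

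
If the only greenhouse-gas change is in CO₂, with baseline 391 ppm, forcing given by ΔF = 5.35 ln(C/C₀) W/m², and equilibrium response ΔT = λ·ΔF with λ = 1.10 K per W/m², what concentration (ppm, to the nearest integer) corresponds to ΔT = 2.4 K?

Required forcing: ΔF = ΔT/λ = 2.4/1.10 = 2.1818 W/m².
Then ln(C/391) = ΔF/5.35 = 2.1818/5.35 = 0.40781.
So C = 391 × e^0.40781 = 391 × 1.50352 = 587.88 ppm.

C ≈ 588 ppm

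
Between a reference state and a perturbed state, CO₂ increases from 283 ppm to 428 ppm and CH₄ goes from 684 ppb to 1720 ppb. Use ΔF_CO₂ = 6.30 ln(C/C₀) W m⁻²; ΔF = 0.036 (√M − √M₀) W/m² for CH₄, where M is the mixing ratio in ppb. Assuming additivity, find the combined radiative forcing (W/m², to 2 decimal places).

ΔF = 3.16 W/m²

CO₂: 6.30 × ln(428/283) = 6.30 × ln(1.51237) = 6.30 × 0.41368 = 2.6062 W/m².
CH₄: 0.036 × (√1720 − √684) = 0.036 × (41.4729 − 26.1534) = 0.036 × 15.3195 = 0.5515 W/m².
Total ΔF = 2.6062 + 0.5515 = 3.1577 W/m².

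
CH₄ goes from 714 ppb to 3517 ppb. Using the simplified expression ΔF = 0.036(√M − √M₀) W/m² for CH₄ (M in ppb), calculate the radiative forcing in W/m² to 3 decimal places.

CH₄: 0.036 × (√3517 − √714) = 0.036 × (59.3043 − 26.7208) = 0.036 × 32.5835 = 1.1730 W/m².

ΔF = 1.173 W/m²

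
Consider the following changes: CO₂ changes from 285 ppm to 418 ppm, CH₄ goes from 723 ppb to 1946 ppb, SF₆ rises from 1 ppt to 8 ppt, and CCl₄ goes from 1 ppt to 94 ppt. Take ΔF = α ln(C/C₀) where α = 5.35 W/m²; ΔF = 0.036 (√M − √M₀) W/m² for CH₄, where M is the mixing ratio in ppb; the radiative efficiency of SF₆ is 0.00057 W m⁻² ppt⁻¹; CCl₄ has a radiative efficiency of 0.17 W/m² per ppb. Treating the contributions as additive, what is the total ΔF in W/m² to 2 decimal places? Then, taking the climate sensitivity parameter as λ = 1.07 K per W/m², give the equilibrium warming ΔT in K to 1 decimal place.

CO₂: 5.35 × ln(418/285) = 5.35 × ln(1.46667) = 5.35 × 0.38299 = 2.0490 W/m².
CH₄: 0.036 × (√1946 − √723) = 0.036 × (44.1135 − 26.8887) = 0.036 × 17.2248 = 0.6201 W/m².
SF₆: ΔF = 0.00057 × (8 − 1) = 0.00057 × 7 = 0.0040 W/m².
CCl₄: Δ = 94 − 1 = 93 ppt = 0.093 ppb; ΔF = 0.17 × 0.093 = 0.0158 W/m².
Total ΔF = 2.0490 + 0.6201 + 0.0040 + 0.0158 = 2.6889 W/m².
ΔT = λ ΔF = 1.07 × 2.69 = 2.8783 K.

ΔF = 2.69 W/m²; ΔT = 2.9 K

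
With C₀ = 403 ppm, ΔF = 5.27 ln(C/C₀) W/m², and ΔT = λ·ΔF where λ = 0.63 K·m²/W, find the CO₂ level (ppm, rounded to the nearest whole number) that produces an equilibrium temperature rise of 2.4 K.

Required forcing: ΔF = ΔT/λ = 2.4/0.63 = 3.8095 W/m².
Then ln(C/403) = ΔF/5.27 = 3.8095/5.27 = 0.72287.
So C = 403 × e^0.72287 = 403 × 2.06034 = 830.32 ppm.

C ≈ 830 ppm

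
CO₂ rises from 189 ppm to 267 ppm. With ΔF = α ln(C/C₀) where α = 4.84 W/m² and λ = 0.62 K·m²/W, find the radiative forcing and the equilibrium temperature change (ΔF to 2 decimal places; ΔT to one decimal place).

ΔF = 1.67 W/m²; ΔT = 1.0 K

CO₂: 4.84 × ln(267/189) = 4.84 × ln(1.41270) = 4.84 × 0.34550 = 1.6722 W/m².
ΔT = λ ΔF = 0.62 × 1.67 = 1.0354 K.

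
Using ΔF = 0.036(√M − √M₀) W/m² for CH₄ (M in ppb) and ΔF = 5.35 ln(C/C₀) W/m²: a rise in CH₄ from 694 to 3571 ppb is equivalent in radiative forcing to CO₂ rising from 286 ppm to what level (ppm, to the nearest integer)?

CH₄ forcing: 0.036 × (√3571 − √694) = 0.036 × (59.7578 − 26.3439) = 0.036 × 33.4139 = 1.20290 W/m².
Set 5.35 ln(C/286) = 1.20290: ln(C/286) = 1.20290/5.35 = 0.22484, so C = 286 × e^0.22484 = 286 × 1.25212 = 358.11 ppm.

C ≈ 358 ppm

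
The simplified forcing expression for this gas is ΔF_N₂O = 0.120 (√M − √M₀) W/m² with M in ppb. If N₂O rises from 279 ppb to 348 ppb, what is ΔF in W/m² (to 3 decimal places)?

ΔF = 0.234 W/m²

N₂O: 0.120 × (√348 − √279) = 0.120 × (18.6548 − 16.7033) = 0.120 × 1.9515 = 0.2342 W/m².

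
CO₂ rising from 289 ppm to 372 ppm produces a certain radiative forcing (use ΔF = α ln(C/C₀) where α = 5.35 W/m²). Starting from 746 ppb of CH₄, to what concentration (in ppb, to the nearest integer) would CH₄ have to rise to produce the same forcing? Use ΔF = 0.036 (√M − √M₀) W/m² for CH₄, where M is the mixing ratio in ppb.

M ≈ 4203 ppb

CO₂ forcing: 5.35 × ln(372/289) = 5.35 × 0.252467 = 1.35070 W/m².
Set 0.036(√M − √746) = 1.35070: √M = 1.35070/0.036 + √746 = 37.5194 + 27.3130 = 64.8324.
M = (64.8324)² = 4203.24 ppb.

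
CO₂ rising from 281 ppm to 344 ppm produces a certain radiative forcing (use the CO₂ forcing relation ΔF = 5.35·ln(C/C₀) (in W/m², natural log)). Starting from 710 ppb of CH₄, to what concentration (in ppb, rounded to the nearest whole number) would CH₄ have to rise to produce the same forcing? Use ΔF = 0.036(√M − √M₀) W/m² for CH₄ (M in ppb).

M ≈ 3216 ppb

CO₂ forcing: 5.35 × ln(344/281) = 5.35 × 0.202287 = 1.08224 W/m².
Set 0.036(√M − √710) = 1.08224: √M = 1.08224/0.036 + √710 = 30.0622 + 26.6458 = 56.7080.
M = (56.7080)² = 3215.80 ppb.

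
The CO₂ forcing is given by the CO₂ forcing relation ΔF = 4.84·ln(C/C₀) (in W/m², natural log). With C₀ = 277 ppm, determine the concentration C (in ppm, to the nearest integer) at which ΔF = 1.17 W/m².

Set 4.84 ln(C/277) = 1.17, so ln(C/277) = 1.17/4.84 = 0.24174.
Then C/277 = e^0.24174 = 1.27346, giving C = 277 × 1.27346 = 352.75 ppm.

C ≈ 353 ppm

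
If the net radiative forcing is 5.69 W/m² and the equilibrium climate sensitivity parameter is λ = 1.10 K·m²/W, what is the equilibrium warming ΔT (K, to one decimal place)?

ΔT = 6.3 K

ΔT = λ ΔF = 1.10 × 5.69 = 6.2590 K.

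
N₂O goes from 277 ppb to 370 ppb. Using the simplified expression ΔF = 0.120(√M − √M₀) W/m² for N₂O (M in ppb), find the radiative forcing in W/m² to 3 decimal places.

ΔF = 0.311 W/m²

N₂O: 0.120 × (√370 − √277) = 0.120 × (19.2354 − 16.6433) = 0.120 × 2.5921 = 0.3111 W/m².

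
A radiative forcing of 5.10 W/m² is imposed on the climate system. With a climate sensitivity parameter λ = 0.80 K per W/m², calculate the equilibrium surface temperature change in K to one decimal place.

ΔT = λ ΔF = 0.80 × 5.10 = 4.0800 K.

ΔT = 4.1 K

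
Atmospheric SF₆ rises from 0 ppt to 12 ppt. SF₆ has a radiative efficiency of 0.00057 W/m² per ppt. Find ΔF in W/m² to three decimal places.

SF₆: ΔF = 0.00057 × (12 − 0) = 0.00057 × 12 = 0.0068 W/m².

ΔF = 0.007 W/m²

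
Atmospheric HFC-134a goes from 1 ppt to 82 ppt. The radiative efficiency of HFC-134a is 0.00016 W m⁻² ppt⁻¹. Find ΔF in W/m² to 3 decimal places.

HFC-134a: ΔF = 0.00016 × (82 − 1) = 0.00016 × 81 = 0.0130 W/m².

ΔF = 0.013 W/m²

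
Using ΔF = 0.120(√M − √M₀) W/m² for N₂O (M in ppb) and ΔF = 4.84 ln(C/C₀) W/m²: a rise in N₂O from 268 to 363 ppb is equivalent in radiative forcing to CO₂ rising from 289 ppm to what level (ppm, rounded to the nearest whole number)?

C ≈ 309 ppm

N₂O forcing: 0.120 × (√363 − √268) = 0.120 × (19.0526 − 16.3707) = 0.120 × 2.6819 = 0.32183 W/m².
Set 4.84 ln(C/289) = 0.32183: ln(C/289) = 0.32183/4.84 = 0.06649, so C = 289 × e^0.06649 = 289 × 1.06875 = 308.87 ppm.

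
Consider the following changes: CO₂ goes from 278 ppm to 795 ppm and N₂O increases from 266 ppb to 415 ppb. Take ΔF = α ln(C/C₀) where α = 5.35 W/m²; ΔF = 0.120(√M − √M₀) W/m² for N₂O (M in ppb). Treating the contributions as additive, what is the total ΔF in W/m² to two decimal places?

ΔF = 6.11 W/m²

CO₂: 5.35 × ln(795/278) = 5.35 × ln(2.85971) = 5.35 × 1.05072 = 5.6214 W/m².
N₂O: 0.120 × (√415 − √266) = 0.120 × (20.3715 − 16.3095) = 0.120 × 4.0620 = 0.4874 W/m².
Total ΔF = 5.6214 + 0.4874 = 6.1088 W/m².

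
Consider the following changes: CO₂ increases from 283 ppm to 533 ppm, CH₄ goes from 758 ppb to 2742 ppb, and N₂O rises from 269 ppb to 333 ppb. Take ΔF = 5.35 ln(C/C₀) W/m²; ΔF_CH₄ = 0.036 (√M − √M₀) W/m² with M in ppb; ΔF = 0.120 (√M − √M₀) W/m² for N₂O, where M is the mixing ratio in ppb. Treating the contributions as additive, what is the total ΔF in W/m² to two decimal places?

ΔF = 4.50 W/m²

CO₂: 5.35 × ln(533/283) = 5.35 × ln(1.88339) = 5.35 × 0.63307 = 3.3869 W/m².
CH₄: 0.036 × (√2742 − √758) = 0.036 × (52.3641 − 27.5318) = 0.036 × 24.8323 = 0.8940 W/m².
N₂O: 0.120 × (√333 − √269) = 0.120 × (18.2483 − 16.4012) = 0.120 × 1.8471 = 0.2217 W/m².
Total ΔF = 3.3869 + 0.8940 + 0.2217 = 4.5026 W/m².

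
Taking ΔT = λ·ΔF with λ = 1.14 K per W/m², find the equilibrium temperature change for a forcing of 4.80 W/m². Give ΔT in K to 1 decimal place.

ΔT = λ ΔF = 1.14 × 4.80 = 5.4720 K.

ΔT = 5.5 K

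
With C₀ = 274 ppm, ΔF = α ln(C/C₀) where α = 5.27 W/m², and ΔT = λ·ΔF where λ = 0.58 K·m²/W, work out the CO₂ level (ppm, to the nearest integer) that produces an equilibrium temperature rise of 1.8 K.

Required forcing: ΔF = ΔT/λ = 1.8/0.58 = 3.1034 W/m².
Then ln(C/274) = ΔF/5.27 = 3.1034/5.27 = 0.58888.
So C = 274 × e^0.58888 = 274 × 1.80197 = 493.74 ppm.

C ≈ 494 ppm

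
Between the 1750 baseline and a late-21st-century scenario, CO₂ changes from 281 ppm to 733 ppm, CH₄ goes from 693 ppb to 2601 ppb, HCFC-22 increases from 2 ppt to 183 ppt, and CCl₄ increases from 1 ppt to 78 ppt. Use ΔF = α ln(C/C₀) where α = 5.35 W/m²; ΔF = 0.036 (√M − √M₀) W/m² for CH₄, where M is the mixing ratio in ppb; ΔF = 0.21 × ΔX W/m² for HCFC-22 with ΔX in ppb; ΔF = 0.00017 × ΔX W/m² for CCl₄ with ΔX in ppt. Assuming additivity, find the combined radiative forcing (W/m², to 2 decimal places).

ΔF = 6.07 W/m²

CO₂: 5.35 × ln(733/281) = 5.35 × ln(2.60854) = 5.35 × 0.95879 = 5.1295 W/m².
CH₄: 0.036 × (√2601 − √693) = 0.036 × (51.0000 − 26.3249) = 0.036 × 24.6751 = 0.8883 W/m².
HCFC-22: Δ = 183 − 2 = 181 ppt = 0.181 ppb; ΔF = 0.21 × 0.181 = 0.0380 W/m².
CCl₄: ΔF = 0.00017 × (78 − 1) = 0.00017 × 77 = 0.0131 W/m².
Total ΔF = 5.1295 + 0.8883 + 0.0380 + 0.0131 = 6.0689 W/m².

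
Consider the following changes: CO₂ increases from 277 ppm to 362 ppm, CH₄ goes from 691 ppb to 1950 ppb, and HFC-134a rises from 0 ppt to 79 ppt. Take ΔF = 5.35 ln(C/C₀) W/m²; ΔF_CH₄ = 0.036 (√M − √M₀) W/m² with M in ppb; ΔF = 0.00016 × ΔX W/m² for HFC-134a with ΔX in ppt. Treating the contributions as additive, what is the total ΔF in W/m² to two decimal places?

ΔF = 2.09 W/m²

CO₂: 5.35 × ln(362/277) = 5.35 × ln(1.30686) = 5.35 × 0.26763 = 1.4318 W/m².
CH₄: 0.036 × (√1950 − √691) = 0.036 × (44.1588 − 26.2869) = 0.036 × 17.8719 = 0.6434 W/m².
HFC-134a: ΔF = 0.00016 × (79 − 0) = 0.00016 × 79 = 0.0126 W/m².
Total ΔF = 1.4318 + 0.6434 + 0.0126 = 2.0878 W/m².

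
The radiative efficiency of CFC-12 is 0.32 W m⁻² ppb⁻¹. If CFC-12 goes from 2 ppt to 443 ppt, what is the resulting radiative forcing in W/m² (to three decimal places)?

ΔF = 0.141 W/m²

CFC-12: Δ = 443 − 2 = 441 ppt = 0.441 ppb; ΔF = 0.32 × 0.441 = 0.1411 W/m².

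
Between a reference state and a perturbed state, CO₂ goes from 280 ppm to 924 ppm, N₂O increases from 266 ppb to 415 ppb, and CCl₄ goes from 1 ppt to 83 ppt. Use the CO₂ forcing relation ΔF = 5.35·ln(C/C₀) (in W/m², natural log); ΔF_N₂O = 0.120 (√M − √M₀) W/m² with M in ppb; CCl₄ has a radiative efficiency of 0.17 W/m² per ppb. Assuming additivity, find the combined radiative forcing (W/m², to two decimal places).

CO₂: 5.35 × ln(924/280) = 5.35 × ln(3.30000) = 5.35 × 1.19392 = 6.3875 W/m².
N₂O: 0.120 × (√415 − √266) = 0.120 × (20.3715 − 16.3095) = 0.120 × 4.0620 = 0.4874 W/m².
CCl₄: Δ = 83 − 1 = 82 ppt = 0.082 ppb; ΔF = 0.17 × 0.082 = 0.0139 W/m².
Total ΔF = 6.3875 + 0.4874 + 0.0139 = 6.8888 W/m².

ΔF = 6.89 W/m²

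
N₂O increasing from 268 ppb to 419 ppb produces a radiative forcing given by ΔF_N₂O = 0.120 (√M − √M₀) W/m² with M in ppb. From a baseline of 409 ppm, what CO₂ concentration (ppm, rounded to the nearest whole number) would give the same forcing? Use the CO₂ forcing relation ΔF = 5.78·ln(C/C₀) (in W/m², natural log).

C ≈ 445 ppm

N₂O forcing: 0.120 × (√419 − √268) = 0.120 × (20.4695 − 16.3707) = 0.120 × 4.0988 = 0.49186 W/m².
Set 5.78 ln(C/409) = 0.49186: ln(C/409) = 0.49186/5.78 = 0.08510, so C = 409 × e^0.08510 = 409 × 1.08883 = 445.33 ppm.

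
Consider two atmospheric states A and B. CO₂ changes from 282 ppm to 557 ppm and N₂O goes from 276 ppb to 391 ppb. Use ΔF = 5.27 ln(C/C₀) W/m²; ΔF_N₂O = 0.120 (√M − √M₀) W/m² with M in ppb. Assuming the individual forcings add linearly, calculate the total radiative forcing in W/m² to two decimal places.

CO₂: 5.27 × ln(557/282) = 5.27 × ln(1.97518) = 5.27 × 0.68066 = 3.5871 W/m².
N₂O: 0.120 × (√391 − √276) = 0.120 × (19.7737 − 16.6132) = 0.120 × 3.1605 = 0.3793 W/m².
Total ΔF = 3.5871 + 0.3793 = 3.9664 W/m².

ΔF = 3.97 W/m²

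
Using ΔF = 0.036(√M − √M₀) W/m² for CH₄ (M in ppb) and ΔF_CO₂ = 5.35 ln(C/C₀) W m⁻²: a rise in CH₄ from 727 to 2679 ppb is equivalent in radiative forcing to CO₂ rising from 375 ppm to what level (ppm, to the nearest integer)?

CH₄ forcing: 0.036 × (√2679 − √727) = 0.036 × (51.7591 − 26.9629) = 0.036 × 24.7962 = 0.89266 W/m².
Set 5.35 ln(C/375) = 0.89266: ln(C/375) = 0.89266/5.35 = 0.16685, so C = 375 × e^0.16685 = 375 × 1.18158 = 443.09 ppm.

C ≈ 443 ppm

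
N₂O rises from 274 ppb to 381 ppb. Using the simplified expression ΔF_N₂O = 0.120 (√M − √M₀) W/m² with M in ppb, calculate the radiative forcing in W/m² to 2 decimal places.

ΔF = 0.36 W/m²

N₂O: 0.120 × (√381 − √274) = 0.120 × (19.5192 − 16.5529) = 0.120 × 2.9663 = 0.3560 W/m².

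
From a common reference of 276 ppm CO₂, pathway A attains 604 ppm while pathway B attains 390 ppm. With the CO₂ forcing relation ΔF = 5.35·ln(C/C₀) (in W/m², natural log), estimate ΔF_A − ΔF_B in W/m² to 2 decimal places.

ΔF_A − ΔF_B = 2.34 W/m²

ΔF_A = 5.35 ln(604/276) = 5.35 × 0.78317 = 4.1900 W/m².
ΔF_B = 5.35 ln(390/276) = 5.35 × 0.34575 = 1.8498 W/m².
Difference: 4.1900 − 1.8498 = 2.3402 W/m².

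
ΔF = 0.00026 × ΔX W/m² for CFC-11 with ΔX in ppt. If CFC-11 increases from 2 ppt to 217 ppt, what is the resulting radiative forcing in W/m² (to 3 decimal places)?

CFC-11: ΔF = 0.00026 × (217 − 2) = 0.00026 × 215 = 0.0559 W/m².

ΔF = 0.056 W/m²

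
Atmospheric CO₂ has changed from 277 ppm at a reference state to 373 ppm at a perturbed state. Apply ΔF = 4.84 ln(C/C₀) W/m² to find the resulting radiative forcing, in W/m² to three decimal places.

ΔF = 1.440 W/m²

CO₂ absorption bands are partially saturated, so forcing scales with the logarithm of the concentration ratio.
CO₂: 4.84 × ln(373/277) = 4.84 × ln(1.34657) = 4.84 × 0.29756 = 1.4402 W/m².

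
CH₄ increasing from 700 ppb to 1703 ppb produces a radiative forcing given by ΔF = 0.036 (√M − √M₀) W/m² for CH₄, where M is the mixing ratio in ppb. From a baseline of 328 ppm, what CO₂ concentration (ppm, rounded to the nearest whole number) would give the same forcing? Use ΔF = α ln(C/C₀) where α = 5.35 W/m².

CH₄ forcing: 0.036 × (√1703 − √700) = 0.036 × (41.2674 − 26.4575) = 0.036 × 14.8099 = 0.53316 W/m².
Set 5.35 ln(C/328) = 0.53316: ln(C/328) = 0.53316/5.35 = 0.09966, so C = 328 × e^0.09966 = 328 × 1.10480 = 362.37 ppm.

C ≈ 362 ppm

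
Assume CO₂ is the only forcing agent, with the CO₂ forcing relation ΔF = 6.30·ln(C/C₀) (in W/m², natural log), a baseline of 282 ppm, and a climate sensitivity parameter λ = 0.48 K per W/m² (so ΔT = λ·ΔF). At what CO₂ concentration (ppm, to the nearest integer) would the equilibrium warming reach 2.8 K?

C ≈ 712 ppm

Required forcing: ΔF = ΔT/λ = 2.8/0.48 = 5.8333 W/m².
Then ln(C/282) = ΔF/6.30 = 5.8333/6.30 = 0.92592.
So C = 282 × e^0.92592 = 282 × 2.52419 = 711.82 ppm.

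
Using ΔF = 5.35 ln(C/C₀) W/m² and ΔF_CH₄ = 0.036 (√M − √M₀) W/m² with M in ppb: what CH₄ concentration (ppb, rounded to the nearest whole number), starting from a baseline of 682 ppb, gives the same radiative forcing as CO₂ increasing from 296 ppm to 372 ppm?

M ≈ 3609 ppb

CO₂ forcing: 5.35 × ln(372/296) = 5.35 × 0.228534 = 1.22266 W/m².
Set 0.036(√M − √682) = 1.22266: √M = 1.22266/0.036 + √682 = 33.9628 + 26.1151 = 60.0779.
M = (60.0779)² = 3609.35 ppb.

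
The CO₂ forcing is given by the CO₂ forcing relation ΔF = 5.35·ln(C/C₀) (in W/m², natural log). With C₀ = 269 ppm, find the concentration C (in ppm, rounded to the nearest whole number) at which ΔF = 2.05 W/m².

Set 5.35 ln(C/269) = 2.05, so ln(C/269) = 2.05/5.35 = 0.38318.
Then C/269 = e^0.38318 = 1.46694, giving C = 269 × 1.46694 = 394.61 ppm.

C ≈ 395 ppm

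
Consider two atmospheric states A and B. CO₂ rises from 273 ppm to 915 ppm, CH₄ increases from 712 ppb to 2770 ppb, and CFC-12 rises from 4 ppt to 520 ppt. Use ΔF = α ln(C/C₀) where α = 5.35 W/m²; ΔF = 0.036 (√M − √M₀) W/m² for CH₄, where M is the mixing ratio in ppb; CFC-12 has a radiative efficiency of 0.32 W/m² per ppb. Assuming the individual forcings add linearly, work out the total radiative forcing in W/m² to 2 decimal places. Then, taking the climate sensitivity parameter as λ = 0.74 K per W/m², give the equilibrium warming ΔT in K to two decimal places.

CO₂: 5.35 × ln(915/273) = 5.35 × ln(3.35165) = 5.35 × 1.20945 = 6.4706 W/m².
CH₄: 0.036 × (√2770 − √712) = 0.036 × (52.6308 − 26.6833) = 0.036 × 25.9475 = 0.9341 W/m².
CFC-12: Δ = 520 − 4 = 516 ppt = 0.516 ppb; ΔF = 0.32 × 0.516 = 0.1651 W/m².
Total ΔF = 6.4706 + 0.9341 + 0.1651 = 7.5698 W/m².
ΔT = λ ΔF = 0.74 × 7.57 = 5.6018 K.

ΔF = 7.57 W/m²; ΔT = 5.60 K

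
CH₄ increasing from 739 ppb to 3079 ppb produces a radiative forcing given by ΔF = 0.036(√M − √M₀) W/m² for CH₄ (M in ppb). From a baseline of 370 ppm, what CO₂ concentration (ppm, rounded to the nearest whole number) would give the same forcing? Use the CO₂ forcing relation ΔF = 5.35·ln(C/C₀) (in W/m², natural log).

CH₄ forcing: 0.036 × (√3079 − √739) = 0.036 × (55.4887 − 27.1846) = 0.036 × 28.3041 = 1.01895 W/m².
Set 5.35 ln(C/370) = 1.01895: ln(C/370) = 1.01895/5.35 = 0.19046, so C = 370 × e^0.19046 = 370 × 1.20981 = 447.63 ppm.

C ≈ 448 ppm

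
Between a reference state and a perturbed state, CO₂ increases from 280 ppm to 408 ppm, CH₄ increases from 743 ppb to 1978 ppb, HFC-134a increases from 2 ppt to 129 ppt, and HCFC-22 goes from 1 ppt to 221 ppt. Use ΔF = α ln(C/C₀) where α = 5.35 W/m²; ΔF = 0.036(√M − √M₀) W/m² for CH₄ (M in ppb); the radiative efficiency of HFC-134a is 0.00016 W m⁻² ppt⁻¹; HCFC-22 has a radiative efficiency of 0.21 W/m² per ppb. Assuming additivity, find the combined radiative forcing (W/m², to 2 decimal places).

ΔF = 2.70 W/m²

CO₂: 5.35 × ln(408/280) = 5.35 × ln(1.45714) = 5.35 × 0.37648 = 2.0142 W/m².
CH₄: 0.036 × (√1978 − √743) = 0.036 × (44.4747 − 27.2580) = 0.036 × 17.2167 = 0.6198 W/m².
HFC-134a: ΔF = 0.00016 × (129 − 2) = 0.00016 × 127 = 0.0203 W/m².
HCFC-22: Δ = 221 − 1 = 220 ppt = 0.220 ppb; ΔF = 0.21 × 0.220 = 0.0462 W/m².
Total ΔF = 2.0142 + 0.6198 + 0.0203 + 0.0462 = 2.7005 W/m².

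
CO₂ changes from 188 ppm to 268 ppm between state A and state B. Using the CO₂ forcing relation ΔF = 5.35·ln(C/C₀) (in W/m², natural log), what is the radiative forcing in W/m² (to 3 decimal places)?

ΔF = 1.897 W/m²

CO₂: 5.35 × ln(268/188) = 5.35 × ln(1.42553) = 5.35 × 0.35454 = 1.8968 W/m².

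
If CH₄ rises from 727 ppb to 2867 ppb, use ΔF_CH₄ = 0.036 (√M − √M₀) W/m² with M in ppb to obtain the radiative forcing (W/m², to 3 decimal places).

CH₄: 0.036 × (√2867 − √727) = 0.036 × (53.5444 − 26.9629) = 0.036 × 26.5815 = 0.9569 W/m².

ΔF = 0.957 W/m²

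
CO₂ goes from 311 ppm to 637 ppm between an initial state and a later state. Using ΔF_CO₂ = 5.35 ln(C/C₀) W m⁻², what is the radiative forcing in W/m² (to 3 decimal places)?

ΔF = 3.836 W/m²

CO₂ absorption bands are partially saturated, so forcing scales with the logarithm of the concentration ratio.
CO₂: 5.35 × ln(637/311) = 5.35 × ln(2.04823) = 5.35 × 0.71698 = 3.8358 W/m².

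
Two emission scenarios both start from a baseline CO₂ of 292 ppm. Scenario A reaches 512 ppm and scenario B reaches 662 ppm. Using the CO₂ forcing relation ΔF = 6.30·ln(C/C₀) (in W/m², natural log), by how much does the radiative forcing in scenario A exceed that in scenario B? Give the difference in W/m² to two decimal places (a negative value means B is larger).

ΔF_A − ΔF_B = -1.62 W/m²

ΔF_A = 6.30 ln(512/292) = 6.30 × 0.56157 = 3.5379 W/m².
ΔF_B = 6.30 ln(662/292) = 6.30 × 0.81851 = 5.1566 W/m².
Difference: 3.5379 − 5.1566 = -1.6187 W/m².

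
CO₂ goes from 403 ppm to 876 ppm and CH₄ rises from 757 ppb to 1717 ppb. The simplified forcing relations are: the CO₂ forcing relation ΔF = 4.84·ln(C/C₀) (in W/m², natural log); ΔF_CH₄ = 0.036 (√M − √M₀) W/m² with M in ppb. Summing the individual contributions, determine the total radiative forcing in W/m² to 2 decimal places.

ΔF = 4.26 W/m²

CO₂: 4.84 × ln(876/403) = 4.84 × ln(2.17370) = 4.84 × 0.77643 = 3.7579 W/m².
CH₄: 0.036 × (√1717 − √757) = 0.036 × (41.4367 − 27.5136) = 0.036 × 13.9231 = 0.5012 W/m².
Total ΔF = 3.7579 + 0.5012 = 4.2591 W/m².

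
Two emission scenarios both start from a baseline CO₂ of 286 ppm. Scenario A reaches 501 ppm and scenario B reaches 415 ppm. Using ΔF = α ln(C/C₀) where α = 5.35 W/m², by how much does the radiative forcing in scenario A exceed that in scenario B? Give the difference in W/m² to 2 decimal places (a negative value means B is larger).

ΔF_A − ΔF_B = 1.01 W/m²

ΔF_A = 5.35 ln(501/286) = 5.35 × 0.56061 = 2.9993 W/m².
ΔF_B = 5.35 ln(415/286) = 5.35 × 0.37229 = 1.9918 W/m².
Difference: 2.9993 − 1.9918 = 1.0075 W/m².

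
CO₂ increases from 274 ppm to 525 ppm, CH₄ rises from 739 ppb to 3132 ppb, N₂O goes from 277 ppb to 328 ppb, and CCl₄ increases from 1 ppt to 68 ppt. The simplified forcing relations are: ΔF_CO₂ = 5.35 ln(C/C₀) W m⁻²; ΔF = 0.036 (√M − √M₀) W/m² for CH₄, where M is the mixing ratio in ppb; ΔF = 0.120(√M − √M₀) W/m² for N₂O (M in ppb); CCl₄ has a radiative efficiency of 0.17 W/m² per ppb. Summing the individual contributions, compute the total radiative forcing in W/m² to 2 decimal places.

ΔF = 4.70 W/m²

CO₂: 5.35 × ln(525/274) = 5.35 × ln(1.91606) = 5.35 × 0.65027 = 3.4789 W/m².
CH₄: 0.036 × (√3132 − √739) = 0.036 × (55.9643 − 27.1846) = 0.036 × 28.7797 = 1.0361 W/m².
N₂O: 0.120 × (√328 − √277) = 0.120 × (18.1108 − 16.6433) = 0.120 × 1.4675 = 0.1761 W/m².
CCl₄: Δ = 68 − 1 = 67 ppt = 0.067 ppb; ΔF = 0.17 × 0.067 = 0.0114 W/m².
Total ΔF = 3.4789 + 1.0361 + 0.1761 + 0.0114 = 4.7025 W/m².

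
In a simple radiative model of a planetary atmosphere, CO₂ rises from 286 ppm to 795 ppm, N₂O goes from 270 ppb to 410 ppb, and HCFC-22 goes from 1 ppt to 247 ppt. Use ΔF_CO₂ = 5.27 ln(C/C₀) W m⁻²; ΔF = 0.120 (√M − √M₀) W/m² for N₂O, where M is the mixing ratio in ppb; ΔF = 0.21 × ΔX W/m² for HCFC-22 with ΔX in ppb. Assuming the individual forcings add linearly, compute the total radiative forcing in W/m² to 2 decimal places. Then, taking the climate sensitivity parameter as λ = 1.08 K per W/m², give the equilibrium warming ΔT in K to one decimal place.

CO₂: 5.27 × ln(795/286) = 5.27 × ln(2.77972) = 5.27 × 1.02235 = 5.3878 W/m².
N₂O: 0.120 × (√410 − √270) = 0.120 × (20.2485 − 16.4317) = 0.120 × 3.8168 = 0.4580 W/m².
HCFC-22: Δ = 247 − 1 = 246 ppt = 0.246 ppb; ΔF = 0.21 × 0.246 = 0.0517 W/m².
Total ΔF = 5.3878 + 0.4580 + 0.0517 = 5.8975 W/m².
ΔT = λ ΔF = 1.08 × 5.90 = 6.3720 K.

ΔF = 5.90 W/m²; ΔT = 6.4 K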